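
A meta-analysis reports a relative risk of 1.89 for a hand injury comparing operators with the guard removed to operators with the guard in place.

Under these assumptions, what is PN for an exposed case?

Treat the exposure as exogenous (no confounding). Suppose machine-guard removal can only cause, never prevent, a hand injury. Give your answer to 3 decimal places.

Under exogeneity and monotonicity, PN = (RR − 1) / RR = 1 − 1/RR.
PN = (1.89 − 1) / 1.89 = 0.89 / 1.89 ≈ 0.4709

PN ≈ 0.471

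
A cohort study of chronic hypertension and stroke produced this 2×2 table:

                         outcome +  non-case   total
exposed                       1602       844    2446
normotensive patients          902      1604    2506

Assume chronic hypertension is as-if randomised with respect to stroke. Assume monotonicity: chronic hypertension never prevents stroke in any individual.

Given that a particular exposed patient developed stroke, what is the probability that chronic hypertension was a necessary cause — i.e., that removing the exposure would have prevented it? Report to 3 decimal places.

p₁ = P(outcome | exposed) = 1602/2446 = 0.65495
p₀ = P(outcome | unexposed) = 902/2506 = 0.35994
Under exogeneity and monotonicity, PN = (p₁ − p₀) / p₁.
PN = (0.65495 − 0.35994) / 0.65495 = 0.29501 / 0.65495 ≈ 0.4504

PN ≈ 0.450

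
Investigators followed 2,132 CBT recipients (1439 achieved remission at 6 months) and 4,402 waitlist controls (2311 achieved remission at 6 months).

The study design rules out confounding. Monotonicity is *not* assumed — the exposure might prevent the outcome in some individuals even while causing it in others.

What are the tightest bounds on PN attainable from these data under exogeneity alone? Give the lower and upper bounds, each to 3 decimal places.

p₁ = P(outcome | exposed) = 1439/2132 = 0.67495
p₀ = P(outcome | unexposed) = 2311/4402 = 0.52499
Under exogeneity alone the bounds on PN are max{0,(p₁−p₀)/p₁} ≤ PN ≤ min{1,(1−p₀)/p₁}.
  lower = (p₁ − p₀)/p₁ = 0.14996 / 0.67495 ≈ 0.2222
  upper = min{1, (1 − p₀)/p₁} = 0.47501 / 0.67495 ≈ 0.7038

0.222 ≤ PN ≤ 0.704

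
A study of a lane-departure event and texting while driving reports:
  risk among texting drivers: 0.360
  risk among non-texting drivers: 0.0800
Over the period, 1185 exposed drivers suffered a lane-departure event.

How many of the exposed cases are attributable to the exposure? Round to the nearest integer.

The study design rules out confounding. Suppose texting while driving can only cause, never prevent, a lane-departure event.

about 922 cases

Let p₁ = 0.36, p₀ = 0.08.
PN = (p₁ − p₀)/p₁ = (0.36 − 0.08) / 0.36 ≈ 0.77778.
Attributable cases ≈ PN × (exposed cases) = 0.77778 × 1185 ≈ 921.67.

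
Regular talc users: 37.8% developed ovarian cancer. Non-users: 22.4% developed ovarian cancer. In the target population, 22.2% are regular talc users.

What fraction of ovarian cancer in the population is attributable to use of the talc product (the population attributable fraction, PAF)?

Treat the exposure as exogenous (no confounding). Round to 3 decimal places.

PAF ≈ 0.132

p₁ = 0.378, p₀ = 0.224.
Overall risk P(Y=1) = π·p₁ + (1−π)·p₀ = 0.222×0.378 + 0.778×0.224 = 0.25819.
Under exogeneity, PAF = [P(Y=1) − p₀] / P(Y=1).
PAF = (0.25819 − 0.224) / 0.25819 ≈ 0.1324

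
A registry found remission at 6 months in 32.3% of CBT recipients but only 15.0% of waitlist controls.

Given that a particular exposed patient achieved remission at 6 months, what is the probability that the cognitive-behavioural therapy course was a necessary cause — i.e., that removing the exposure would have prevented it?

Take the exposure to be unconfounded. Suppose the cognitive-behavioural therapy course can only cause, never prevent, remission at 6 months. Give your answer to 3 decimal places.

PN ≈ 0.536

p₁ = 0.323, p₀ = 0.15.
Under exogeneity and monotonicity, PN = (p₁ − p₀) / p₁.
PN = (0.323 − 0.15) / 0.323 = 0.173 / 0.323 ≈ 0.5356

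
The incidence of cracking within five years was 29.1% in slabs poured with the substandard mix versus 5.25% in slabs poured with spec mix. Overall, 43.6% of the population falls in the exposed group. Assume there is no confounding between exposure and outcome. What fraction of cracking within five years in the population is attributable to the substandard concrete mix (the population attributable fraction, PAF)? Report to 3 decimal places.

p₁ = 0.291, p₀ = 0.0525.
Overall risk P(Y=1) = π·p₁ + (1−π)·p₀ = 0.436×0.291 + 0.564×0.0525 = 0.15649.
Under exogeneity, PAF = [P(Y=1) − p₀] / P(Y=1).
PAF = (0.15649 − 0.0525) / 0.15649 ≈ 0.6645

PAF ≈ 0.665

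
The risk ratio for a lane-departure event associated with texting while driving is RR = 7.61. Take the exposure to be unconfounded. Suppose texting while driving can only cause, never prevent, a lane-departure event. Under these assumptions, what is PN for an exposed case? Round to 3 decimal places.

PN ≈ 0.869

Under exogeneity and monotonicity, PN = (RR − 1) / RR = 1 − 1/RR.
PN = (7.61 − 1) / 7.61 = 6.61 / 7.61 ≈ 0.8686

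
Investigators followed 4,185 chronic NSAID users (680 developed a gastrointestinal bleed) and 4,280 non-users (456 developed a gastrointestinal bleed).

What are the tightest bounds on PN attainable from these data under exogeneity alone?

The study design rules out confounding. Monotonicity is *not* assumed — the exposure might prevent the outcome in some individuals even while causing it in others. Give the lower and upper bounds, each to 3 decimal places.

p₁ = P(outcome | exposed) = 680/4185 = 0.16249
p₀ = P(outcome | unexposed) = 456/4280 = 0.10654
Under exogeneity alone the bounds on PN are max{0,(p₁−p₀)/p₁} ≤ PN ≤ min{1,(1−p₀)/p₁}.
  lower = (p₁ − p₀)/p₁ = 0.055943 / 0.16249 ≈ 0.3443
  upper = min{1, (1 − p₀)/p₁} = 0.89346 / 0.16249 ≈ 5.4987 → capped at 1

0.344 ≤ PN ≤ 1.000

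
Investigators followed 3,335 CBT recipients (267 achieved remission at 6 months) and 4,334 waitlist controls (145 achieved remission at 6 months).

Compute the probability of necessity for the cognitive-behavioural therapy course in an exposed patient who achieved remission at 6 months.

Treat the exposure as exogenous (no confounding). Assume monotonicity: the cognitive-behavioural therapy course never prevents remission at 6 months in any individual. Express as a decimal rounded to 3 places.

p₁ = P(outcome | exposed) = 267/3335 = 0.08006
p₀ = P(outcome | unexposed) = 145/4334 = 0.033456
Under exogeneity and monotonicity, PN = (p₁ − p₀) / p₁.
PN = (0.08006 − 0.033456) / 0.08006 = 0.046604 / 0.08006 ≈ 0.5821

PN ≈ 0.582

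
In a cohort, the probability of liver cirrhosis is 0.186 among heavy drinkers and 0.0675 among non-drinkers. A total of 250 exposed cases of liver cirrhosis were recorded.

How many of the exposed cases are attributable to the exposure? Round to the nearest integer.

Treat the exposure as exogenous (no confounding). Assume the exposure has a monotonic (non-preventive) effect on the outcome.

about 159 cases

Let p₁ = 0.186, p₀ = 0.0675.
PN = (p₁ − p₀)/p₁ = (0.186 − 0.0675) / 0.186 ≈ 0.63710.
Attributable cases ≈ PN × (exposed cases) = 0.63710 × 250 ≈ 159.27.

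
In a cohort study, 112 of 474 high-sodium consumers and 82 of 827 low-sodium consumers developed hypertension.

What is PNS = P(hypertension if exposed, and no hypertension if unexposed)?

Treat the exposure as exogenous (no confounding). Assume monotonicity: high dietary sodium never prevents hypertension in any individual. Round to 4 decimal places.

PNS ≈ 0.1371

p₁ = P(outcome | exposed) = 112/474 = 0.23629
p₀ = P(outcome | unexposed) = 82/827 = 0.099154
Under exogeneity and monotonicity, PNS = p₁ − p₀.
PNS = 0.23629 − 0.099154 = 0.13713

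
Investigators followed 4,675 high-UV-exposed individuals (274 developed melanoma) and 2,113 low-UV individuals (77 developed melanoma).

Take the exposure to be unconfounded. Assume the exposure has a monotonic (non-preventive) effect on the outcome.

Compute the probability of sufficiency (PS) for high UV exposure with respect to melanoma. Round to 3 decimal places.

p₁ = P(outcome | exposed) = 274/4675 = 0.05861
p₀ = P(outcome | unexposed) = 77/2113 = 0.036441
Under exogeneity and monotonicity, PS = (p₁ − p₀) / (1 − p₀).
PS = (0.05861 − 0.036441) / (1 − 0.036441) = 0.022169 / 0.96356 ≈ 0.0230

PS ≈ 0.023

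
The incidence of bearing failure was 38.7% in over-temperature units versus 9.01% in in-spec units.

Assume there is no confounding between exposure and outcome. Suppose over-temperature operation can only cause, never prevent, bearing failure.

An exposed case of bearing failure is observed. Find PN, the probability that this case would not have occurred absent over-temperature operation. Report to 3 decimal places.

PN ≈ 0.767

p₁ = 0.387, p₀ = 0.0901.
Under exogeneity and monotonicity, PN = (p₁ − p₀) / p₁.
PN = (0.387 − 0.0901) / 0.387 = 0.2969 / 0.387 ≈ 0.7672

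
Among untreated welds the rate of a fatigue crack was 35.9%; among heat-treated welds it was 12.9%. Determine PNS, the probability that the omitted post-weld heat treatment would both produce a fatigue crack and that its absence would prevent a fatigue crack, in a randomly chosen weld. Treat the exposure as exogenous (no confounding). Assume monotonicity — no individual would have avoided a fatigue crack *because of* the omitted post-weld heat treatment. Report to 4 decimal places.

PNS ≈ 0.2300

p₁ = 0.359, p₀ = 0.129.
Under exogeneity and monotonicity, PNS = p₁ − p₀.
PNS = 0.359 − 0.129 = 0.23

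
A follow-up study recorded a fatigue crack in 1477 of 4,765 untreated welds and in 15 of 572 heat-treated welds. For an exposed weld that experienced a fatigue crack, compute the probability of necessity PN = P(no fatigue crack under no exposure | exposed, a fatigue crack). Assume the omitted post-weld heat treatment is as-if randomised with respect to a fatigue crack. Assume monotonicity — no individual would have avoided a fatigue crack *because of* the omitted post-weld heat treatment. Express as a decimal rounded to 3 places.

p₁ = P(outcome | exposed) = 1477/4765 = 0.30997
p₀ = P(outcome | unexposed) = 15/572 = 0.026224
Under exogeneity and monotonicity, PN = (p₁ − p₀) / p₁.
PN = (0.30997 − 0.026224) / 0.30997 = 0.28374 / 0.30997 ≈ 0.9154

PN ≈ 0.915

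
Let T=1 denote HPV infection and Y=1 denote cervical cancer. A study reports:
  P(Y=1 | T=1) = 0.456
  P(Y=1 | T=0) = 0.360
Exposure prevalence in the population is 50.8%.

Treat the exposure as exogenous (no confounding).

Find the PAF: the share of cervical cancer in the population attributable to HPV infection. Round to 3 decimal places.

Let p₁ = 0.456, p₀ = 0.36.
Overall risk P(Y=1) = π·p₁ + (1−π)·p₀ = 0.508×0.456 + 0.492×0.36 = 0.40877.
Under exogeneity, PAF = [P(Y=1) − p₀] / P(Y=1).
PAF = (0.40877 − 0.36) / 0.40877 ≈ 0.1193

PAF ≈ 0.119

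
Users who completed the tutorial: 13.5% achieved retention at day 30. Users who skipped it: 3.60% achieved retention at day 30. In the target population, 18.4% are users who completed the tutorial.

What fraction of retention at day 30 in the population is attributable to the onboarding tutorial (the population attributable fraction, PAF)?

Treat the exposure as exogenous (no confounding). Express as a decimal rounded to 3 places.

p₁ = 0.135, p₀ = 0.036.
Overall risk P(Y=1) = π·p₁ + (1−π)·p₀ = 0.184×0.135 + 0.816×0.036 = 0.054216.
Under exogeneity, PAF = [P(Y=1) − p₀] / P(Y=1).
PAF = (0.054216 − 0.036) / 0.054216 ≈ 0.3360

PAF ≈ 0.336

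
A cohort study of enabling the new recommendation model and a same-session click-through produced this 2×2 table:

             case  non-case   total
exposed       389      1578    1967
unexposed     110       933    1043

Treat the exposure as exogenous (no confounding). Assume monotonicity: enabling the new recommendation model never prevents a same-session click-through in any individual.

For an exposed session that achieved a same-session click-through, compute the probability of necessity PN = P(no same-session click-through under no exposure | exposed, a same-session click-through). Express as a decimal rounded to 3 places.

p₁ = P(outcome | exposed) = 389/1967 = 0.19776
p₀ = P(outcome | unexposed) = 110/1043 = 0.10547
Under exogeneity and monotonicity, PN = (p₁ − p₀) / p₁.
PN = (0.19776 − 0.10547) / 0.19776 = 0.092298 / 0.19776 ≈ 0.4667

PN ≈ 0.467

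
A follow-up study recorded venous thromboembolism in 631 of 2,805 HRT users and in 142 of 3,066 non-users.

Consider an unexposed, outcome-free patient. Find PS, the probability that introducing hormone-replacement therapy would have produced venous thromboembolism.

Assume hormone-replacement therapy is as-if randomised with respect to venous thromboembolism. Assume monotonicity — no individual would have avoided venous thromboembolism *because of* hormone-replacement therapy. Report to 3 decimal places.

p₁ = P(outcome | exposed) = 631/2805 = 0.22496
p₀ = P(outcome | unexposed) = 142/3066 = 0.046314
Under exogeneity and monotonicity, PS = (p₁ − p₀) / (1 − p₀).
PS = (0.22496 − 0.046314) / (1 − 0.046314) = 0.17864 / 0.95369 ≈ 0.1873

PS ≈ 0.187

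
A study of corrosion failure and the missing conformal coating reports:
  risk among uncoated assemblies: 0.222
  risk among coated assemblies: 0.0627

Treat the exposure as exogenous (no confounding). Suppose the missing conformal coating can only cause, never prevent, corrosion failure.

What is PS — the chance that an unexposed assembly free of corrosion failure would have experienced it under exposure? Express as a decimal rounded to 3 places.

PS ≈ 0.170

Let p₁ = 0.222, p₀ = 0.0627.
Under exogeneity and monotonicity, PS = (p₁ − p₀) / (1 − p₀).
PS = (0.222 − 0.0627) / (1 − 0.0627) = 0.1593 / 0.9373 ≈ 0.1700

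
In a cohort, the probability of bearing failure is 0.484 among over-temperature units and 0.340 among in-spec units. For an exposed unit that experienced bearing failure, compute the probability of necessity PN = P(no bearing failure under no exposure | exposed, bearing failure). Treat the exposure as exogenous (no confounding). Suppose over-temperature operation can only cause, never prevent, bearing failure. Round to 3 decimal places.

Let p₁ = 0.484, p₀ = 0.34.
Under exogeneity and monotonicity, PN = (p₁ − p₀) / p₁.
PN = (0.484 − 0.34) / 0.484 = 0.144 / 0.484 ≈ 0.2975

PN ≈ 0.298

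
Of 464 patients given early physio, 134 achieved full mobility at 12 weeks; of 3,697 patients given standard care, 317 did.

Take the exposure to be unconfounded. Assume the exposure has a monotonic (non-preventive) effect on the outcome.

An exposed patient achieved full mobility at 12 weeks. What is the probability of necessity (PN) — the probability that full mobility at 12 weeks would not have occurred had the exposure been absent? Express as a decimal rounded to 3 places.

PN ≈ 0.703

p₁ = P(outcome | exposed) = 134/464 = 0.28879
p₀ = P(outcome | unexposed) = 317/3697 = 0.085745
Under exogeneity and monotonicity, PN = (p₁ − p₀) / p₁.
PN = (0.28879 − 0.085745) / 0.28879 = 0.20305 / 0.28879 ≈ 0.7031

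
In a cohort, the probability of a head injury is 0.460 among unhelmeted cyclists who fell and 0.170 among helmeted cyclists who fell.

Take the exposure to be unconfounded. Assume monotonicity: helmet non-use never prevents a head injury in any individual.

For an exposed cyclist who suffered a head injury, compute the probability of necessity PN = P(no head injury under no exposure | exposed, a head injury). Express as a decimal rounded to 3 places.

PN ≈ 0.630

Let p₁ = 0.46, p₀ = 0.17.
Under exogeneity and monotonicity, PN = (p₁ − p₀) / p₁.
PN = (0.46 − 0.17) / 0.46 = 0.29 / 0.46 ≈ 0.6304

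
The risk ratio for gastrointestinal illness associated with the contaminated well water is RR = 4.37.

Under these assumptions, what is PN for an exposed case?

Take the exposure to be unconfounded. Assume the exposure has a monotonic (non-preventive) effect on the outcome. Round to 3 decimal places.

PN ≈ 0.771

Under exogeneity and monotonicity, PN = (RR − 1) / RR = 1 − 1/RR.
PN = (4.37 − 1) / 4.37 = 3.37 / 4.37 ≈ 0.7712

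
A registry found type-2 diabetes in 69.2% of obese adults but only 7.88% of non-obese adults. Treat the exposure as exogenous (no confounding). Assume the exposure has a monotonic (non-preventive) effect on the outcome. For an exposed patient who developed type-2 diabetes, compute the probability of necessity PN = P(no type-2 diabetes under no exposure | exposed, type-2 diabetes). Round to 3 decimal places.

p₁ = 0.692, p₀ = 0.0788.
Under exogeneity and monotonicity, PN = (p₁ − p₀) / p₁.
PN = (0.692 − 0.0788) / 0.692 = 0.6132 / 0.692 ≈ 0.8861

PN ≈ 0.886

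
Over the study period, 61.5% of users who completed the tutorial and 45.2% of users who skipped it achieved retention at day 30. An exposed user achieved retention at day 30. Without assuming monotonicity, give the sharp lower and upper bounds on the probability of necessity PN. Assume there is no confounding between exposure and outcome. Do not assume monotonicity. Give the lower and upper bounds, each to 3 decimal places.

p₁ = 0.615, p₀ = 0.452.
Under exogeneity alone the bounds on PN are max{0,(p₁−p₀)/p₁} ≤ PN ≤ min{1,(1−p₀)/p₁}.
  lower = (p₁ − p₀)/p₁ = 0.163 / 0.615 ≈ 0.2650
  upper = min{1, (1 − p₀)/p₁} = 0.548 / 0.615 ≈ 0.8911

0.265 ≤ PN ≤ 0.891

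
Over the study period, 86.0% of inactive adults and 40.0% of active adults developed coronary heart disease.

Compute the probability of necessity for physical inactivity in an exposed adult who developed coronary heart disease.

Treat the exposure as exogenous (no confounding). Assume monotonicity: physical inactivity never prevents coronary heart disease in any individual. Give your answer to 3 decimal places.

p₁ = 0.86, p₀ = 0.4.
Under exogeneity and monotonicity, PN = (p₁ − p₀) / p₁.
PN = (0.86 − 0.4) / 0.86 = 0.46 / 0.86 ≈ 0.5349

PN ≈ 0.535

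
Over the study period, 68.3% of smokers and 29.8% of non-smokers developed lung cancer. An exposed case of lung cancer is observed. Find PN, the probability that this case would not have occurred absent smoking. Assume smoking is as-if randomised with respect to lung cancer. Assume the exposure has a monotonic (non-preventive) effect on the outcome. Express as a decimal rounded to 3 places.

p₁ = 0.683, p₀ = 0.298.
Under exogeneity and monotonicity, PN = (p₁ − p₀) / p₁.
PN = (0.683 − 0.298) / 0.683 = 0.385 / 0.683 ≈ 0.5637

PN ≈ 0.564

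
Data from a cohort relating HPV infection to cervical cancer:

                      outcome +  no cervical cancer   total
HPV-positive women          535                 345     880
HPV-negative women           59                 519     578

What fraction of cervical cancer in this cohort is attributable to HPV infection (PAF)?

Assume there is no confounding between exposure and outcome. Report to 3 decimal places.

p₁ = P(outcome | exposed) = 535/880 = 0.60795
p₀ = P(outcome | unexposed) = 59/578 = 0.10208
Exposure prevalence π = 880/1458 = 0.60357; overall risk P(Y=1) = 0.40741.
Under exogeneity, PAF = [P(Y=1) − p₀]/P(Y=1).
PAF = (0.40741 − 0.10208) / 0.40741 ≈ 0.7494

PAF ≈ 0.749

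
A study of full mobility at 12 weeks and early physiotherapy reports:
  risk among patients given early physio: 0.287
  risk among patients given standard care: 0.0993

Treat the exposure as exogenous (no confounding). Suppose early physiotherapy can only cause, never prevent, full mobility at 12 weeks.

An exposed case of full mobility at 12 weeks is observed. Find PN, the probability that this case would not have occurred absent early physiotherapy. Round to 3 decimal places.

PN ≈ 0.654

Let p₁ = 0.287, p₀ = 0.0993.
Under exogeneity and monotonicity, PN = (p₁ − p₀) / p₁.
PN = (0.287 − 0.0993) / 0.287 = 0.1877 / 0.287 ≈ 0.6540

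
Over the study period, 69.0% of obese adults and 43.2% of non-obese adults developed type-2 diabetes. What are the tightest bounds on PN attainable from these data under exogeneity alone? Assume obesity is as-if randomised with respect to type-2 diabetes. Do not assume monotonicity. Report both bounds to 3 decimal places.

p₁ = 0.69, p₀ = 0.432.
Under exogeneity alone the bounds on PN are max{0,(p₁−p₀)/p₁} ≤ PN ≤ min{1,(1−p₀)/p₁}.
  lower = (p₁ − p₀)/p₁ = 0.258 / 0.69 ≈ 0.3739
  upper = min{1, (1 − p₀)/p₁} = 0.568 / 0.69 ≈ 0.8232

0.374 ≤ PN ≤ 0.823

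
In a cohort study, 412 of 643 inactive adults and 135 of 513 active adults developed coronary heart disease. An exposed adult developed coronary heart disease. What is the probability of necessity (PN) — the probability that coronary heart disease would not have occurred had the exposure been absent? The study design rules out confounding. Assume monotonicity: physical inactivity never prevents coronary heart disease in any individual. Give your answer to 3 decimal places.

PN ≈ 0.589

p₁ = P(outcome | exposed) = 412/643 = 0.64075
p₀ = P(outcome | unexposed) = 135/513 = 0.26316
Under exogeneity and monotonicity, PN = (p₁ − p₀) / p₁.
PN = (0.64075 − 0.26316) / 0.64075 = 0.37759 / 0.64075 ≈ 0.5893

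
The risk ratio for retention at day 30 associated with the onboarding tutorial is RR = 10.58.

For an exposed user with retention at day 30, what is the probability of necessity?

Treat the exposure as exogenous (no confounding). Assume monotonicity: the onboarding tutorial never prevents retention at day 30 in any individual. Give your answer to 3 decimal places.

PN ≈ 0.905

Under exogeneity and monotonicity, PN = (RR − 1) / RR = 1 − 1/RR.
PN = (10.58 − 1) / 10.58 = 9.58 / 10.58 ≈ 0.9055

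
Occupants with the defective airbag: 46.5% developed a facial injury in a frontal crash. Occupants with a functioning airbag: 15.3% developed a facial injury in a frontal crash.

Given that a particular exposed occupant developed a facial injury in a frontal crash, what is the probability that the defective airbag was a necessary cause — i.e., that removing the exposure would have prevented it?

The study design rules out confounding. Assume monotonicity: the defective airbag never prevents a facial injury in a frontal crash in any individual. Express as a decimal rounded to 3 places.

PN ≈ 0.671

p₁ = 0.465, p₀ = 0.153.
Under exogeneity and monotonicity, PN = (p₁ − p₀) / p₁.
PN = (0.465 − 0.153) / 0.465 = 0.312 / 0.465 ≈ 0.6710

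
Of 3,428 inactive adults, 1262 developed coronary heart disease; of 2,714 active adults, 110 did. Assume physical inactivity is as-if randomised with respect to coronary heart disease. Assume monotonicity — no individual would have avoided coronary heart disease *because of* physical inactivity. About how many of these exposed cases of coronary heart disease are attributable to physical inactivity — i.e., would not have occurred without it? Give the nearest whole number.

p₁ = P(outcome | exposed) = 1262/3428 = 0.36814
p₀ = P(outcome | unexposed) = 110/2714 = 0.040531
PN = (p₁ − p₀)/p₁ = (0.36814 − 0.040531) / 0.36814 ≈ 0.88991.
Attributable cases ≈ PN × (exposed cases) = 0.88991 × 1262 ≈ 1123.06.

about 1123 cases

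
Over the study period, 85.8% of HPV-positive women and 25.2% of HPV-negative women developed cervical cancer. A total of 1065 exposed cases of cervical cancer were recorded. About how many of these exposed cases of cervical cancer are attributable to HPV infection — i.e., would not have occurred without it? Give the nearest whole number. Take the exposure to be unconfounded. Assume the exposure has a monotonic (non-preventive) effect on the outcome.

about 752 cases

p₁ = 0.858, p₀ = 0.252.
PN = (p₁ − p₀)/p₁ = (0.858 − 0.252) / 0.858 ≈ 0.70629.
Attributable cases ≈ PN × (exposed cases) = 0.70629 × 1065 ≈ 752.20.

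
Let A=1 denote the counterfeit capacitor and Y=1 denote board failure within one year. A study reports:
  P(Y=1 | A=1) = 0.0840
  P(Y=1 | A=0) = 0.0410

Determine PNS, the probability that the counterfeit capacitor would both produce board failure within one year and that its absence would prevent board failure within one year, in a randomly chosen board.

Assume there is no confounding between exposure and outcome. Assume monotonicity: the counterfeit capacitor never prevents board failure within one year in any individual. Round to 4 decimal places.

Let p₁ = 0.084, p₀ = 0.041.
Under exogeneity and monotonicity, PNS = p₁ − p₀.
PNS = 0.084 − 0.041 = 0.043

PNS ≈ 0.0430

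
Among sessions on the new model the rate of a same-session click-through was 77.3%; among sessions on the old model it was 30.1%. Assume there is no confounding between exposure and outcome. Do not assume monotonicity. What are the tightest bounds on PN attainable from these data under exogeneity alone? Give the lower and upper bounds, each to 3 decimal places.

0.611 ≤ PN ≤ 0.904

p₁ = 0.773, p₀ = 0.301.
Under exogeneity alone the bounds on PN are max{0,(p₁−p₀)/p₁} ≤ PN ≤ min{1,(1−p₀)/p₁}.
  lower = (p₁ − p₀)/p₁ = 0.472 / 0.773 ≈ 0.6106
  upper = min{1, (1 − p₀)/p₁} = 0.699 / 0.773 ≈ 0.9043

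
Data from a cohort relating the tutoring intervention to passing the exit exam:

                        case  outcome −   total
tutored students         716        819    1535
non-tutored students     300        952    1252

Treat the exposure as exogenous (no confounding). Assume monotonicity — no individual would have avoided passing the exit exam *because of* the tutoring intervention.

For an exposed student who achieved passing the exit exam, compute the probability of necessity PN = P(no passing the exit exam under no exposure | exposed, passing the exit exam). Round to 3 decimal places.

p₁ = P(outcome | exposed) = 716/1535 = 0.46645
p₀ = P(outcome | unexposed) = 300/1252 = 0.23962
Under exogeneity and monotonicity, PN = (p₁ − p₀)/p₁.
PN = (0.46645 − 0.23962) / 0.46645 ≈ 0.4863

PN ≈ 0.486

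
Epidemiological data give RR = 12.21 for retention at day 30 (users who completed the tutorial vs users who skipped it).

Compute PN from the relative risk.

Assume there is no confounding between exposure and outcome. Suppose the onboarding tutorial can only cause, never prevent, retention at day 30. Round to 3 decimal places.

Under exogeneity and monotonicity, PN = (RR − 1) / RR = 1 − 1/RR.
PN = (12.21 − 1) / 12.21 = 11.21 / 12.21 ≈ 0.9181

PN ≈ 0.918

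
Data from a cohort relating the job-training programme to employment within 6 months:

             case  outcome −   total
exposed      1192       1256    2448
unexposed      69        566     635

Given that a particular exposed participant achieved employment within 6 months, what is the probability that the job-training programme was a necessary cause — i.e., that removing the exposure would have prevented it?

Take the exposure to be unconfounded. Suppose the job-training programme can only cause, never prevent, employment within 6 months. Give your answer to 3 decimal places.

p₁ = P(outcome | exposed) = 1192/2448 = 0.48693
p₀ = P(outcome | unexposed) = 69/635 = 0.10866
Under exogeneity and monotonicity, PN = (p₁ − p₀) / p₁.
PN = (0.48693 − 0.10866) / 0.48693 = 0.37827 / 0.48693 ≈ 0.7768

PN ≈ 0.777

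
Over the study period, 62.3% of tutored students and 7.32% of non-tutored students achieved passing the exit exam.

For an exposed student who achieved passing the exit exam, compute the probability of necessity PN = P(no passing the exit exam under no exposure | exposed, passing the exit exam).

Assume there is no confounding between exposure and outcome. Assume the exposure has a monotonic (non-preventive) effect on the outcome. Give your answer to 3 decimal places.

PN ≈ 0.883

p₁ = 0.623, p₀ = 0.0732.
Under exogeneity and monotonicity, PN = (p₁ − p₀) / p₁.
PN = (0.623 − 0.0732) / 0.623 = 0.5498 / 0.623 ≈ 0.8825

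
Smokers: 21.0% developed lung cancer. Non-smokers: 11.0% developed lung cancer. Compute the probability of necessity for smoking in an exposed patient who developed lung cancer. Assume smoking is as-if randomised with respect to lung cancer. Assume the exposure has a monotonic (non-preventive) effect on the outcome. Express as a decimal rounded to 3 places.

PN ≈ 0.476

p₁ = 0.21, p₀ = 0.11.
Under exogeneity and monotonicity, PN = (p₁ − p₀) / p₁.
PN = (0.21 − 0.11) / 0.21 = 0.1 / 0.21 ≈ 0.4762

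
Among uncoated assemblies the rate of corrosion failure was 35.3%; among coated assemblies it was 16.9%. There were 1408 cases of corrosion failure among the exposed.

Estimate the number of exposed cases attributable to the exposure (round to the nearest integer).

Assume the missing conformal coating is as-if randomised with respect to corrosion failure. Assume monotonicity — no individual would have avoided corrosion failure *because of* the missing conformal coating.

about 734 cases

p₁ = 0.353, p₀ = 0.169.
PN = (p₁ − p₀)/p₁ = (0.353 − 0.169) / 0.353 ≈ 0.52125.
Attributable cases ≈ PN × (exposed cases) = 0.52125 × 1408 ≈ 733.92.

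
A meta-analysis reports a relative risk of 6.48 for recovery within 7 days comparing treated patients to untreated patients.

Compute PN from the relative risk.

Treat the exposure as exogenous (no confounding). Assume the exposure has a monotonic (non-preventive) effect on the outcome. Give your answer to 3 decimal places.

PN ≈ 0.846

Under exogeneity and monotonicity, PN = (RR − 1) / RR = 1 − 1/RR.
PN = (6.48 − 1) / 6.48 = 5.48 / 6.48 ≈ 0.8457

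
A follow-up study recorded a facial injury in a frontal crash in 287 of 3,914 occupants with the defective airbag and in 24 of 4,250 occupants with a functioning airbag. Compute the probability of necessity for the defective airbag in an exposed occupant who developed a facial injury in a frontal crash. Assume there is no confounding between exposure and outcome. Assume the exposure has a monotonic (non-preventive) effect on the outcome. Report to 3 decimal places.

p₁ = P(outcome | exposed) = 287/3914 = 0.073327
p₀ = P(outcome | unexposed) = 24/4250 = 0.0056471
Under exogeneity and monotonicity, PN = (p₁ − p₀) / p₁.
PN = (0.073327 − 0.0056471) / 0.073327 = 0.067679 / 0.073327 ≈ 0.9230

PN ≈ 0.923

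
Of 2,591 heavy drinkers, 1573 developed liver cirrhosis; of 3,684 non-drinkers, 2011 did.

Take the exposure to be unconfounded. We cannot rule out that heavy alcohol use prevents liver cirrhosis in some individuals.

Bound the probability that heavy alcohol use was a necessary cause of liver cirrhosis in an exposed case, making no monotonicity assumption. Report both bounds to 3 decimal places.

0.101 ≤ PN ≤ 0.748

p₁ = P(outcome | exposed) = 1573/2591 = 0.6071
p₀ = P(outcome | unexposed) = 2011/3684 = 0.54587
Under exogeneity alone the bounds on PN are max{0,(p₁−p₀)/p₁} ≤ PN ≤ min{1,(1−p₀)/p₁}.
  lower = (p₁ − p₀)/p₁ = 0.061227 / 0.6071 ≈ 0.1009
  upper = min{1, (1 − p₀)/p₁} = 0.45413 / 0.6071 ≈ 0.7480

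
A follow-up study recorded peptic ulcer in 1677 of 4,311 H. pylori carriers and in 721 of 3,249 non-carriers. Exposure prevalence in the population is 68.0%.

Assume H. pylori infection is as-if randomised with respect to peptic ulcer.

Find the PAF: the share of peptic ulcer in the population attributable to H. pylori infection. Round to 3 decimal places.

PAF ≈ 0.339

p₁ = P(outcome | exposed) = 1677/4311 = 0.389
p₀ = P(outcome | unexposed) = 721/3249 = 0.22191
Overall risk P(Y=1) = π·p₁ + (1−π)·p₀ = 0.68×0.389 + 0.32×0.22191 = 0.33554.
Under exogeneity, PAF = [P(Y=1) − p₀] / P(Y=1).
PAF = (0.33554 − 0.22191) / 0.33554 ≈ 0.3386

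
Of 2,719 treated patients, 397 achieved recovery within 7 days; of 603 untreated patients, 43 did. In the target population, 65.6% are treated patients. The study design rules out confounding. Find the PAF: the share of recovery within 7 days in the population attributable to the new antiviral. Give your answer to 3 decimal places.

PAF ≈ 0.407

p₁ = P(outcome | exposed) = 397/2719 = 0.14601
p₀ = P(outcome | unexposed) = 43/603 = 0.07131
Overall risk P(Y=1) = π·p₁ + (1−π)·p₀ = 0.656×0.14601 + 0.344×0.07131 = 0.12031.
Under exogeneity, PAF = [P(Y=1) − p₀] / P(Y=1).
PAF = (0.12031 − 0.07131) / 0.12031 ≈ 0.4073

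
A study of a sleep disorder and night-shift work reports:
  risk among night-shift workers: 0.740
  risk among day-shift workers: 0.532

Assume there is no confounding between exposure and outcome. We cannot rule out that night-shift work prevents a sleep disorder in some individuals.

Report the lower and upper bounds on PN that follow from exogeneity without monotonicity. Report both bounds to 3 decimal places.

Let p₁ = 0.74, p₀ = 0.532.
Under exogeneity alone the bounds on PN are max{0,(p₁−p₀)/p₁} ≤ PN ≤ min{1,(1−p₀)/p₁}.
  lower = (p₁ − p₀)/p₁ = 0.208 / 0.74 ≈ 0.2811
  upper = min{1, (1 − p₀)/p₁} = 0.468 / 0.74 ≈ 0.6324

0.281 ≤ PN ≤ 0.632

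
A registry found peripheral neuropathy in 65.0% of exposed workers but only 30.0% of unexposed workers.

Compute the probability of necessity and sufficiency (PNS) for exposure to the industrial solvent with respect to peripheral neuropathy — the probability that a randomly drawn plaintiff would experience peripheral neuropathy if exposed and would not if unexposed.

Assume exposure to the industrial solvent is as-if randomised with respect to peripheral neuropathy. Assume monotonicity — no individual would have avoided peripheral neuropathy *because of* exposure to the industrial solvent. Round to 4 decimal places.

p₁ = 0.65, p₀ = 0.3.
Under exogeneity and monotonicity, PNS = p₁ − p₀.
PNS = 0.65 − 0.3 = 0.35

PNS ≈ 0.3500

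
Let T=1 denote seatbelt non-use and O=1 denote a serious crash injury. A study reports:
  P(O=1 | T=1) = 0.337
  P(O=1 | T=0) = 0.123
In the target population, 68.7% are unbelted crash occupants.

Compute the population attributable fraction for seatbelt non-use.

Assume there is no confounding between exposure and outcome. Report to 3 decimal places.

Let p₁ = 0.337, p₀ = 0.123.
Overall risk P(Y=1) = π·p₁ + (1−π)·p₀ = 0.687×0.337 + 0.313×0.123 = 0.27002.
Under exogeneity, PAF = [P(Y=1) − p₀] / P(Y=1).
PAF = (0.27002 − 0.123) / 0.27002 ≈ 0.5445

PAF ≈ 0.544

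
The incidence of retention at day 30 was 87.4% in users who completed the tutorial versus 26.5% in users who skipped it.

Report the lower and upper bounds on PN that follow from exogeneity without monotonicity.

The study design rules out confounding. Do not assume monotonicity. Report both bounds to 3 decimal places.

p₁ = 0.874, p₀ = 0.265.
Under exogeneity alone the bounds on PN are max{0,(p₁−p₀)/p₁} ≤ PN ≤ min{1,(1−p₀)/p₁}.
  lower = (p₁ − p₀)/p₁ = 0.609 / 0.874 ≈ 0.6968
  upper = min{1, (1 − p₀)/p₁} = 0.735 / 0.874 ≈ 0.8410

0.697 ≤ PN ≤ 0.841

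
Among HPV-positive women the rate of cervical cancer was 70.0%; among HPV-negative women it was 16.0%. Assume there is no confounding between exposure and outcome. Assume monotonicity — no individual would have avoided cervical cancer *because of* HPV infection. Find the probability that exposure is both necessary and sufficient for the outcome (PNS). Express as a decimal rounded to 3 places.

PNS ≈ 0.540

p₁ = 0.7, p₀ = 0.16.
Under exogeneity and monotonicity, PNS = p₁ − p₀.
PNS = 0.7 − 0.16 = 0.54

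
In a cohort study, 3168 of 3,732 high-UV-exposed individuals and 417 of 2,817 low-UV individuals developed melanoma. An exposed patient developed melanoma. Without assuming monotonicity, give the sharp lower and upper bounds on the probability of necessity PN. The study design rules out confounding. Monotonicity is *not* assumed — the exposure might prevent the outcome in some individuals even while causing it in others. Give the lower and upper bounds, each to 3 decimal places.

p₁ = P(outcome | exposed) = 3168/3732 = 0.84887
p₀ = P(outcome | unexposed) = 417/2817 = 0.14803
Under exogeneity alone the bounds on PN are max{0,(p₁−p₀)/p₁} ≤ PN ≤ min{1,(1−p₀)/p₁}.
  lower = (p₁ − p₀)/p₁ = 0.70084 / 0.84887 ≈ 0.8256
  upper = min{1, (1 − p₀)/p₁} = 0.85197 / 0.84887 ≈ 1.0036 → capped at 1

0.826 ≤ PN ≤ 1.000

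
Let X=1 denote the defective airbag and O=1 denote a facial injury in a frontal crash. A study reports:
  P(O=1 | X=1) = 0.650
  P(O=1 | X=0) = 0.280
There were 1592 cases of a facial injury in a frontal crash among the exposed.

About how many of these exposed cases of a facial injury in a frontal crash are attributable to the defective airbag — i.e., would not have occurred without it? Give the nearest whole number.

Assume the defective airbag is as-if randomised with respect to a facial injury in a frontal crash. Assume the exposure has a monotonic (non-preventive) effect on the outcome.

about 906 cases

Let p₁ = 0.65, p₀ = 0.28.
PN = (p₁ − p₀)/p₁ = (0.65 − 0.28) / 0.65 ≈ 0.56923.
Attributable cases ≈ PN × (exposed cases) = 0.56923 × 1592 ≈ 906.22.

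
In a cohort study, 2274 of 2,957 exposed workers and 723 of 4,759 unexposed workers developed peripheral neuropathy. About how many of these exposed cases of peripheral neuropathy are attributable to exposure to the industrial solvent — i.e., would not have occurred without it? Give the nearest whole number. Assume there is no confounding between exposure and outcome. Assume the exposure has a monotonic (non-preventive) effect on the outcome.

p₁ = P(outcome | exposed) = 2274/2957 = 0.76902
p₀ = P(outcome | unexposed) = 723/4759 = 0.15192
PN = (p₁ − p₀)/p₁ = (0.76902 − 0.15192) / 0.76902 ≈ 0.80245.
Attributable cases ≈ PN × (exposed cases) = 0.80245 × 2274 ≈ 1824.76.

about 1825 cases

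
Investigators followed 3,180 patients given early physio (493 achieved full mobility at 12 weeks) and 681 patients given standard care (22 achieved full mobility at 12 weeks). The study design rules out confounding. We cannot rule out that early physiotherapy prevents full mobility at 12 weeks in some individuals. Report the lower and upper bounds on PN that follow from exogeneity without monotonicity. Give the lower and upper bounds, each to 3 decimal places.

0.792 ≤ PN ≤ 1.000

p₁ = P(outcome | exposed) = 493/3180 = 0.15503
p₀ = P(outcome | unexposed) = 22/681 = 0.032305
Under exogeneity alone the bounds on PN are max{0,(p₁−p₀)/p₁} ≤ PN ≤ min{1,(1−p₀)/p₁}.
  lower = (p₁ − p₀)/p₁ = 0.12273 / 0.15503 ≈ 0.7916
  upper = min{1, (1 − p₀)/p₁} = 0.96769 / 0.15503 ≈ 6.2419 → capped at 1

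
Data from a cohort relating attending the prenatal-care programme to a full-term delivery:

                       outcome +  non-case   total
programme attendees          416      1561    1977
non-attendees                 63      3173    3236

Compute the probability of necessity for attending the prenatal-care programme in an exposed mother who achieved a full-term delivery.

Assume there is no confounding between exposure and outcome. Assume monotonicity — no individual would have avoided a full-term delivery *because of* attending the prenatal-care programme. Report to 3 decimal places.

PN ≈ 0.907

p₁ = P(outcome | exposed) = 416/1977 = 0.21042
p₀ = P(outcome | unexposed) = 63/3236 = 0.019468
Under exogeneity and monotonicity, PN = (p₁ − p₀) / p₁.
PN = (0.21042 − 0.019468) / 0.21042 = 0.19095 / 0.21042 ≈ 0.9075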